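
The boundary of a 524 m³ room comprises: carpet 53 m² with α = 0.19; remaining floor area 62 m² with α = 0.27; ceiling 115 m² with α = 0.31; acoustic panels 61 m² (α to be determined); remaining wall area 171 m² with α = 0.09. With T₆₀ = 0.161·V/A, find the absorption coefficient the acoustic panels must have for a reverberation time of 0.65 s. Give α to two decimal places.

0.85

Required total absorption A = 0.161·524/0.65 = 129.79 m².
Absorption from the other surfaces = 53·0.19 + 62·0.27 + 115·0.31 + 171·0.09 = 77.85 m², so the acoustic panels must supply 51.94 m² over 61 m².
α = 51.94/61 = 0.851.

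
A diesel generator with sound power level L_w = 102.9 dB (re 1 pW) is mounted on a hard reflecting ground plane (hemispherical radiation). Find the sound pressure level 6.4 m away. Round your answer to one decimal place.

78.8 dB

Free-field hemispherical radiation: L_p = L_w − 10·log₁₀(2π·r²), r = 6.4 m.
2π·r² = 257.4 m², 10·log₁₀ of that is 24.105 dB.
L_p = 102.9 − 24.105 = 78.79 dB.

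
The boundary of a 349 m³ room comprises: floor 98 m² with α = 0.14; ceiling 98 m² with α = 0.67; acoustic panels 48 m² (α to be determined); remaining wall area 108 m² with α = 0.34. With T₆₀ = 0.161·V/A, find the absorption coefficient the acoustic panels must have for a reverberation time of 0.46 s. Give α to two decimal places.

From T₆₀ = 0.161·V/A, the target T₆₀ = 0.46 s needs A = 0.161·349/0.46 = 122.15 m².
Absorption from the other surfaces = 98·0.14 + 98·0.67 + 108·0.34 = 116.10 m², so the acoustic panels must supply 6.05 m² over 48 m².
α = 6.05/48 = 0.126.

0.13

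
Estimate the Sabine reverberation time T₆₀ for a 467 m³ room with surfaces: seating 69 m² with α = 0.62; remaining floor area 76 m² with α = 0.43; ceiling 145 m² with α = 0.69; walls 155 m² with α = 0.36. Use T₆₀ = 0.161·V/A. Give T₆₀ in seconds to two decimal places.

Total absorption A = 69·0.62 + 76·0.43 + 145·0.69 + 155·0.36 = 231.31 m² sabins.
T₆₀ = 0.161·V/A = 0.161·467/231.31 = 0.325 s.

0.33 s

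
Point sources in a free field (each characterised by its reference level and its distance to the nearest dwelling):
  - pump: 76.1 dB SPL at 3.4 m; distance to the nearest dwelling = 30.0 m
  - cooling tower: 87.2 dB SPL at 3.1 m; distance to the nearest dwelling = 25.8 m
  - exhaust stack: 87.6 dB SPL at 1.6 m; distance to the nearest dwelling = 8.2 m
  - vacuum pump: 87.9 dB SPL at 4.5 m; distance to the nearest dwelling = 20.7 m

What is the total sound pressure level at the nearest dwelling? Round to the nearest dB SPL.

78 dB SPL

Apply inverse-square spreading to bring every level to the receiver, then sum 10^(L/10).
pump: 76.1 − 20·log₁₀(30.0/3.4) = 76.1 − 18.91 = 57.19 dB SPL.
cooling tower: 87.2 − 20·log₁₀(25.8/3.1) = 87.2 − 18.41 = 68.79 dB SPL.
exhaust stack: 87.6 − 20·log₁₀(8.2/1.6) = 87.6 − 14.19 = 73.41 dB SPL.
vacuum pump: 87.9 − 20·log₁₀(20.7/4.5) = 87.9 − 13.26 = 74.64 dB SPL.
Σ 10^(L/10) = 5.915e+07 → L_total = 10·log₁₀(5.915e+07) = 77.72 dB SPL.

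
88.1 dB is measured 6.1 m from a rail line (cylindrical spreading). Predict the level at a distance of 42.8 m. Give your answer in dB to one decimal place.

79.6 dB

Cylindrical spreading from a line source gives a 10·log₁₀(r₂/r₁) drop.
L₂ = 88.1 − 10·log₁₀(42.8/6.1) = 88.1 − 8.461 = 79.64 dB.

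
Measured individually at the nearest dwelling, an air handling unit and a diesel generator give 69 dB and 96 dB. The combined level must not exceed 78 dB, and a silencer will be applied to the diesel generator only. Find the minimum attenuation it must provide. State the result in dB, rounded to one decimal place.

18.6 dB

Fixed contribution from the other source: Σ 10^(L/10) = 10^(69/10) = 7.943e+06 (69.00 dB).
To meet 78 dB overall, the treated diesel generator may contribute at most 10^(78/10) − 7.943e+06 = 5.515e+07, i.e. 77.42 dB.
So the diesel generator must be reduced from 96 to 77.42 dB: IL = 18.58 dB.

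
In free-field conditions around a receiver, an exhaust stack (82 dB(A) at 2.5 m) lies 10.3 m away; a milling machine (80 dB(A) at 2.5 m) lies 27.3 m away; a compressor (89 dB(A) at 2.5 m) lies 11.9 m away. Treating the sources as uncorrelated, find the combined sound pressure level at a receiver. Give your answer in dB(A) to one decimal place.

76.6 dB(A)

Propagate each source to the receiver with L = L_ref − 20·log₁₀(r/r_ref), then add intensities.
exhaust stack: 82 − 20·log₁₀(10.3/2.5) = 82 − 12.30 = 69.70 dB(A).
milling machine: 80 − 20·log₁₀(27.3/2.5) = 80 − 20.76 = 59.24 dB(A).
compressor: 89 − 20·log₁₀(11.9/2.5) = 89 − 13.55 = 75.45 dB(A).
Σ 10^(L/10) = 4.523e+07 → L_total = 10·log₁₀(4.523e+07) = 76.55 dB(A).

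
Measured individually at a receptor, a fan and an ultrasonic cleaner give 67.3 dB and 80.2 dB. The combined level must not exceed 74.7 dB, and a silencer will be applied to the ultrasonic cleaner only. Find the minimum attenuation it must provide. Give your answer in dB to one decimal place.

The untreated sources together contribute 10^(67.3/10) = 5.370e+06, i.e. 67.30 dB.
The limit corresponds to 10^(74.7/10) = 2.951e+07; subtracting the fixed part leaves 2.414e+07 for the ultrasonic cleaner, i.e. 73.83 dB.
So the ultrasonic cleaner must be reduced from 80.2 to 73.83 dB: IL = 6.37 dB.

6.4 dB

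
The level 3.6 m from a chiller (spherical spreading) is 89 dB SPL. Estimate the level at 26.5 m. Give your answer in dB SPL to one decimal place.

71.7 dB SPL

For a point source, L₂ = L₁ − 20·log₁₀(r₂/r₁).
L₂ = 89 − 20·log₁₀(26.5/3.6) = 89 − 17.339 = 71.66 dB SPL.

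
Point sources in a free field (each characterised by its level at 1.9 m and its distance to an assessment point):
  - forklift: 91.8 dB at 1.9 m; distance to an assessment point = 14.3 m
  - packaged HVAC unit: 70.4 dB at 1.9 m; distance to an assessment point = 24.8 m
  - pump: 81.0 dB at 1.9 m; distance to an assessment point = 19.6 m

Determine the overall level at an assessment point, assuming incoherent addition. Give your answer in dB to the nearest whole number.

74 dB

Apply inverse-square spreading to bring every level to the receiver, then sum 10^(L/10).
forklift: 91.8 − 20·log₁₀(14.3/1.9) = 91.8 − 17.53 = 74.27 dB.
packaged HVAC unit: 70.4 − 20·log₁₀(24.8/1.9) = 70.4 − 22.31 = 48.09 dB.
pump: 81.0 − 20·log₁₀(19.6/1.9) = 81.0 − 20.27 = 60.73 dB.
Σ 10^(L/10) = 2.797e+07 → L_total = 10·log₁₀(2.797e+07) = 74.47 dB.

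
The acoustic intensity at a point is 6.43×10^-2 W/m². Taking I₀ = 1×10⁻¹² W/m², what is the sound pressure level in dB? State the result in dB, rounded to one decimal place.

108.1 dB

I/I₀ = 6.43×10^-2/10⁻¹² = 6.43×10^10, and L = 10·log₁₀(I/I₀).
L = 10·(0.8082 + 10) = 108.08 dB.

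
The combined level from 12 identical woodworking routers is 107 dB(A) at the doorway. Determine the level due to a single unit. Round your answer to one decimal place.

For N identical incoherent sources L_total = L₁ + 10·log₁₀ N, so L₁ = 107 − 10·log₁₀(12) = 107 − 10.792.

96.2 dB(A)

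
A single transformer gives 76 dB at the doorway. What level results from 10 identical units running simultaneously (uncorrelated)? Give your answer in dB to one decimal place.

86.0 dB

N identical incoherent sources raise the level by 10·log₁₀ N.
L_total = 76 + 10·log₁₀(10) = 76 + 10.000 = 86.00 dB.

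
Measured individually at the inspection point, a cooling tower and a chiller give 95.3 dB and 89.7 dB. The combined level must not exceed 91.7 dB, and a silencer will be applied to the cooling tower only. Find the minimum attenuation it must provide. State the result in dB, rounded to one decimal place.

7.9 dB

Everything except the cooling tower sums to 10^(89.7/10) = 9.333e+08 in linear terms, 89.70 dB.
The limit corresponds to 10^(91.7/10) = 1.479e+09; subtracting the fixed part leaves 5.459e+08 for the cooling tower, i.e. 87.37 dB.
Required insertion loss = 95.3 − 87.37 = 7.93 dB.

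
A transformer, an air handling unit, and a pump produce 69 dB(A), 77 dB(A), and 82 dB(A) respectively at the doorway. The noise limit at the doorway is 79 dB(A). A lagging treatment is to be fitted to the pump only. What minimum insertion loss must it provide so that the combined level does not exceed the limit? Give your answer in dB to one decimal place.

8.7 dB

The untreated sources together contribute 10^(69/10) + 10^(77/10) = 5.806e+07, i.e. 77.64 dB(A).
The limit corresponds to 10^(79/10) = 7.943e+07; subtracting the fixed part leaves 2.137e+07 for the pump, i.e. 73.30 dB(A).
Required insertion loss = 82 − 73.30 = 8.70 dB.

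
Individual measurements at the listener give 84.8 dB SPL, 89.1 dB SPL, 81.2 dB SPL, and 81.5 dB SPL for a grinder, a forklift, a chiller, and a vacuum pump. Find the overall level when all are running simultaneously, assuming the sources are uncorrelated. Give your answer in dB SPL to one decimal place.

Incoherent sources combine by intensity addition: L_total = 10·log₁₀(Σ 10^(L_i/10)).
Σ 10^(L/10) = 10^(84.8/10) + 10^(89.1/10) + 10^(81.2/10) + 10^(81.5/10) = 1.388e+09.
L_total = 10·log₁₀(1.388e+09) = 91.42 dB SPL.

91.4 dB SPL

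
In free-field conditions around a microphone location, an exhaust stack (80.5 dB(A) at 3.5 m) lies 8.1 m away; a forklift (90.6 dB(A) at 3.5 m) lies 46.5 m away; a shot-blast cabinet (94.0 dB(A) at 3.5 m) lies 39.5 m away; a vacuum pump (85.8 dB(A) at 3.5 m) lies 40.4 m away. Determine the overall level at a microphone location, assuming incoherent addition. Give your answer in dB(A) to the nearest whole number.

Propagate each source to the receiver with L = L_ref − 20·log₁₀(r/r_ref), then add intensities.
exhaust stack: 80.5 − 20·log₁₀(8.1/3.5) = 80.5 − 7.29 = 73.21 dB(A).
forklift: 90.6 − 20·log₁₀(46.5/3.5) = 90.6 − 22.47 = 68.13 dB(A).
shot-blast cabinet: 94.0 − 20·log₁₀(39.5/3.5) = 94.0 − 21.05 = 72.95 dB(A).
vacuum pump: 85.8 − 20·log₁₀(40.4/3.5) = 85.8 − 21.25 = 64.55 dB(A).
Σ 10^(L/10) = 5.003e+07 → L_total = 10·log₁₀(5.003e+07) = 76.99 dB(A).

77 dB(A)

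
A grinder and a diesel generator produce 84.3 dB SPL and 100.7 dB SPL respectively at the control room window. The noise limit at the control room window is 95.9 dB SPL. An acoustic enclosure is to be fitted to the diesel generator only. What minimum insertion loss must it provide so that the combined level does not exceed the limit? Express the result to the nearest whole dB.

5 dB

Everything except the diesel generator sums to 10^(84.3/10) = 2.692e+08 in linear terms, 84.30 dB SPL.
To meet 95.9 dB SPL overall, the treated diesel generator may contribute at most 10^(95.9/10) − 2.692e+08 = 3.621e+09, i.e. 95.59 dB SPL.
So the diesel generator must be reduced from 100.7 to 95.59 dB SPL: IL = 5.11 dB.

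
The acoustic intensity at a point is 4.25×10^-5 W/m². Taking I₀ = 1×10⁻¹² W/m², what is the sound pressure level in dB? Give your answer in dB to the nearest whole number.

76 dB

Dividing by I₀ shifts the exponent by 12: I/I₀ = 4.25×10^7.
L = 10·(0.6284 + 7) = 76.28 dB.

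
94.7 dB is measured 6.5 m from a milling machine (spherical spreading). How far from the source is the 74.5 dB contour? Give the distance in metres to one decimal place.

For a point source L₁ − L₂ = 20·log₁₀(r₂/r₁), so r₂ = r₁·10^((L₁−L₂)/20).
r₂ = 6.5·10^((94.7−74.5)/20) = 6.5·10^(20.2/20) = 66.51 m.

66.5 m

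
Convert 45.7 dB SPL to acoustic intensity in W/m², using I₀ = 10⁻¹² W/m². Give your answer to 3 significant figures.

3.72e-08 W/m²

I = I₀·10^(L/10) = 10⁻¹² × 10^(45.7/10) = 10^(-7.430).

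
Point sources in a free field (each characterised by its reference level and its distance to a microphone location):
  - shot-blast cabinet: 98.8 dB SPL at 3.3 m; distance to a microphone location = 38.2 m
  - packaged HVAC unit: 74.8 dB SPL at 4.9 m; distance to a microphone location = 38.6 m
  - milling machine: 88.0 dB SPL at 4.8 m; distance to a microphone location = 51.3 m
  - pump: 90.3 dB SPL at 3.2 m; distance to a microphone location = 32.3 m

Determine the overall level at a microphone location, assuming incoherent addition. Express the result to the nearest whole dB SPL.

79 dB SPL

Apply inverse-square spreading to bring every level to the receiver, then sum 10^(L/10).
shot-blast cabinet: 98.8 − 20·log₁₀(38.2/3.3) = 98.8 − 21.27 = 77.53 dB SPL.
packaged HVAC unit: 74.8 − 20·log₁₀(38.6/4.9) = 74.8 − 17.93 = 56.87 dB SPL.
milling machine: 88.0 − 20·log₁₀(51.3/4.8) = 88.0 − 20.58 = 67.42 dB SPL.
pump: 90.3 − 20·log₁₀(32.3/3.2) = 90.3 − 20.08 = 70.22 dB SPL.
Σ 10^(L/10) = 7.314e+07 → L_total = 10·log₁₀(7.314e+07) = 78.64 dB SPL.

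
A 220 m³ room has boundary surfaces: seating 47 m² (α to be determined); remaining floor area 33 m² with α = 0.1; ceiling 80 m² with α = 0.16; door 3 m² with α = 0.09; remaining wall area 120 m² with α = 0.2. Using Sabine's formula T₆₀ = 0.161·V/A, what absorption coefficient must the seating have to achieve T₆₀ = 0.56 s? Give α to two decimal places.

0.49

Required total absorption A = 0.161·220/0.56 = 63.25 m².
Absorption from the other surfaces = 33·0.1 + 80·0.16 + 3·0.09 + 120·0.2 = 40.37 m², so the seating must supply 22.88 m² over 47 m².
α = 22.88/47 = 0.487.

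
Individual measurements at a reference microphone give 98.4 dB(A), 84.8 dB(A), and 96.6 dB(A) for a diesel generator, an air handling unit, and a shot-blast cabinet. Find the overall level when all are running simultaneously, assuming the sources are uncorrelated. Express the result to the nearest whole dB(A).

101 dB(A)

Incoherent sources combine by intensity addition: L_total = 10·log₁₀(Σ 10^(L_i/10)).
Σ 10^(L/10) = 10^(98.4/10) + 10^(84.8/10) + 10^(96.6/10) = 1.179e+10.
L_total = 10·log₁₀(1.179e+10) = 100.72 dB(A).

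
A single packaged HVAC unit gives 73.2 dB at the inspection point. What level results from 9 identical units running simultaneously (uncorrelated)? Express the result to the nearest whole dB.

83 dB

L_total = L₁ + 10·log₁₀ N for N identical incoherent sources.
L_total = 73.2 + 10·log₁₀(9) = 73.2 + 9.542 = 82.74 dB.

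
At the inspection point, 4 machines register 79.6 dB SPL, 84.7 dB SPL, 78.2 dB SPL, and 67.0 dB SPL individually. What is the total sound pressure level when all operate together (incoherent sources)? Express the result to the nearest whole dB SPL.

87 dB SPL

Incoherent sources combine by intensity addition: L_total = 10·log₁₀(Σ 10^(L_i/10)).
Σ 10^(L/10) = 10^(79.6/10) + 10^(84.7/10) + 10^(78.2/10) + 10^(67.0/10) = 4.574e+08.
L_total = 10·log₁₀(4.574e+08) = 86.60 dB SPL.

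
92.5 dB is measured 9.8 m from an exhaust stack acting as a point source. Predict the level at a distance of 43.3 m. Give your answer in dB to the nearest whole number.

Spherical spreading from a point source gives a 20·log₁₀(r₂/r₁) drop.
L₂ = 92.5 − 20·log₁₀(43.3/9.8) = 92.5 − 12.905 = 79.59 dB.

80 dB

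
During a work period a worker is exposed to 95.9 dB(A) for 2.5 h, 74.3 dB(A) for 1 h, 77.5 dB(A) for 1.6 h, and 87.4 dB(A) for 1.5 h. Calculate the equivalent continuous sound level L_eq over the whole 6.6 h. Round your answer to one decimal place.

L_eq = 10·log₁₀[(1/T)·Σ tᵢ·10^(Lᵢ/10)] with T = 6.6 h.
Σ tᵢ·10^(Lᵢ/10) = 2.5·10^(95.9/10) + 1·10^(74.3/10) + 1.6·10^(77.5/10) + 1.5·10^(87.4/10) = 1.067e+10.
L_eq = 10·log₁₀(1.067e+10/6.6) = 92.09 dB(A).

92.1 dB(A)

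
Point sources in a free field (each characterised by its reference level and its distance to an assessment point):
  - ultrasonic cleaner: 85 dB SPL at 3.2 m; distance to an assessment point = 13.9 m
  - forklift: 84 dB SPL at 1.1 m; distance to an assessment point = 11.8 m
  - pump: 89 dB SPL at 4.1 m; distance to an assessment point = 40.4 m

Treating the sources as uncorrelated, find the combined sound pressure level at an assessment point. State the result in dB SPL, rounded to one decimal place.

First find each source's level at the receiver (point-source: −20·log₁₀(r/r_ref)), then combine on an intensity basis.
ultrasonic cleaner: 85 − 20·log₁₀(13.9/3.2) = 85 − 12.76 = 72.24 dB SPL.
forklift: 84 − 20·log₁₀(11.8/1.1) = 84 − 20.61 = 63.39 dB SPL.
pump: 89 − 20·log₁₀(40.4/4.1) = 89 − 19.87 = 69.13 dB SPL.
Σ 10^(L/10) = 2.712e+07 → L_total = 10·log₁₀(2.712e+07) = 74.33 dB SPL.

74.3 dB SPL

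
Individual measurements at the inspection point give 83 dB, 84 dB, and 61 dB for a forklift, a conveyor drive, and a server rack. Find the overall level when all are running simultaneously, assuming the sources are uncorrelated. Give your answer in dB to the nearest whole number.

Incoherent sources combine by intensity addition: L_total = 10·log₁₀(Σ 10^(L_i/10)).
Σ 10^(L/10) = 10^(83/10) + 10^(84/10) + 10^(61/10) = 4.520e+08.
L_total = 10·log₁₀(4.520e+08) = 86.55 dB.

87 dB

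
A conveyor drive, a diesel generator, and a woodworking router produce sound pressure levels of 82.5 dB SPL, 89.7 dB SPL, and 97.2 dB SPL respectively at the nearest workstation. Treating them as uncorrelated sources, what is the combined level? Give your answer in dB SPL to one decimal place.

98.0 dB SPL

Incoherent sources combine by intensity addition: L_total = 10·log₁₀(Σ 10^(L_i/10)).
Σ 10^(L/10) = 10^(82.5/10) + 10^(89.7/10) + 10^(97.2/10) = 6.359e+09.
L_total = 10·log₁₀(6.359e+09) = 98.03 dB SPL.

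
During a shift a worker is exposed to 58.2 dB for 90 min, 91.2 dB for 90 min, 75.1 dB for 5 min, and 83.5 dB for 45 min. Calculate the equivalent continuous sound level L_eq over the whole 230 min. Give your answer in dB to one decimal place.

L_eq = 10·log₁₀[(1/T)·Σ tᵢ·10^(Lᵢ/10)] with T = 230 min.
Σ tᵢ·10^(Lᵢ/10) = 90·10^(58.2/10) + 90·10^(91.2/10) + 5·10^(75.1/10) + 45·10^(83.5/10) = 1.289e+11.
L_eq = 10·log₁₀(1.289e+11/230) = 87.49 dB.

87.5 dB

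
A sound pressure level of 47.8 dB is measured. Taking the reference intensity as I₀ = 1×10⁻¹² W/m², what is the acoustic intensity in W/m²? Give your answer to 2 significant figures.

6.0e-08 W/m²

I/I₀ = 10^(47.8/10) = 6.026e+04, so I = 6.026e+04 × 10⁻¹² W/m².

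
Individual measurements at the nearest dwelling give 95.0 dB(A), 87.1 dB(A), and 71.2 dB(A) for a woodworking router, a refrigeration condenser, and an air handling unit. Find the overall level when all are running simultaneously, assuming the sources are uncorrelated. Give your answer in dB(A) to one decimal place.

For uncorrelated sources the intensities add, so convert each level to linear form, sum, and take 10·log₁₀ of the total.
Σ 10^(L/10) = 10^(95.0/10) + 10^(87.1/10) + 10^(71.2/10) = 3.688e+09.
L_total = 10·log₁₀(3.688e+09) = 95.67 dB(A).

95.7 dB(A)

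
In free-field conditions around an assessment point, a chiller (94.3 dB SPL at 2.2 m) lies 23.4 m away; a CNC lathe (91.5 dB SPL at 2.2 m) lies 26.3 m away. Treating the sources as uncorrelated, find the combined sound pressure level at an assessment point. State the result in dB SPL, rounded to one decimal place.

75.3 dB SPL

First find each source's level at the receiver (point-source: −20·log₁₀(r/r_ref)), then combine on an intensity basis.
chiller: 94.3 − 20·log₁₀(23.4/2.2) = 94.3 − 20.54 = 73.76 dB SPL.
CNC lathe: 91.5 − 20·log₁₀(26.3/2.2) = 91.5 − 21.55 = 69.95 dB SPL.
Σ 10^(L/10) = 3.368e+07 → L_total = 10·log₁₀(3.368e+07) = 75.27 dB SPL.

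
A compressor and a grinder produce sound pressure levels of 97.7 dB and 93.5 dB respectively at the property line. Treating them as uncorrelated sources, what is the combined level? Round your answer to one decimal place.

For uncorrelated sources the intensities add, so convert each level to linear form, sum, and take 10·log₁₀ of the total.
Σ 10^(L/10) = 10^(97.7/10) + 10^(93.5/10) = 8.127e+09.
L_total = 10·log₁₀(8.127e+09) = 99.10 dB.

99.1 dB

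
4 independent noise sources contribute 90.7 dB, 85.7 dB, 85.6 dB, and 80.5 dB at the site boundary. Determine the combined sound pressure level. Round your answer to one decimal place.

93.1 dB

Incoherent sources combine by intensity addition: L_total = 10·log₁₀(Σ 10^(L_i/10)).
Σ 10^(L/10) = 10^(90.7/10) + 10^(85.7/10) + 10^(85.6/10) + 10^(80.5/10) = 2.022e+09.
L_total = 10·log₁₀(2.022e+09) = 93.06 dB.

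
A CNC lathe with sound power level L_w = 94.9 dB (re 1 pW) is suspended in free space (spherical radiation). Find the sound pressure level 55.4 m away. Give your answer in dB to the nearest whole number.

The power spreads over a sphere of area 4π·r², so L_p = L_w − 10·log₁₀(4π·r²).
4π·r² = 3.857e+04 m², 10·log₁₀ of that is 45.862 dB.
L_p = 94.9 − 45.862 = 49.04 dB.

49 dB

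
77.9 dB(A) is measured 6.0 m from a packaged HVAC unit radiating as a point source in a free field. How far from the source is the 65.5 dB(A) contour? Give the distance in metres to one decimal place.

The 12.4 dB drop corresponds to a distance ratio of 10^(12.4/20) for a point source.
r₂ = 6.0·10^((77.9−65.5)/20) = 6.0·10^(12.4/20) = 25.01 m.

25.0 m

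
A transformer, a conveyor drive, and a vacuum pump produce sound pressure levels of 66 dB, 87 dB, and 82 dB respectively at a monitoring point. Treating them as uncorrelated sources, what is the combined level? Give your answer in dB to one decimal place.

For uncorrelated sources the intensities add, so convert each level to linear form, sum, and take 10·log₁₀ of the total.
Σ 10^(L/10) = 10^(66/10) + 10^(87/10) + 10^(82/10) = 6.637e+08.
L_total = 10·log₁₀(6.637e+08) = 88.22 dB.

88.2 dB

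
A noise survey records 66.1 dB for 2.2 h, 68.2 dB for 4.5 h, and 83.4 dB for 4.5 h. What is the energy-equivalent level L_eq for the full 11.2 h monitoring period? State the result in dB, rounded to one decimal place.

79.6 dB

The energy average is taken in the linear domain: L_eq = 10·log₁₀[(Σ tᵢ·10^(Lᵢ/10))/T], T = 11.2 h.
Σ tᵢ·10^(Lᵢ/10) = 2.2·10^(66.1/10) + 4.5·10^(68.2/10) + 4.5·10^(83.4/10) = 1.023e+09.
L_eq = 10·log₁₀(1.023e+09/11.2) = 79.61 dB.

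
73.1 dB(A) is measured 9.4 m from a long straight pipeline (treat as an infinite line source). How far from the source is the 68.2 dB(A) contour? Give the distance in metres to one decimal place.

For a line source L₁ − L₂ = 10·log₁₀(r₂/r₁), so r₂ = r₁·10^((L₁−L₂)/10).
r₂ = 9.4·10^((73.1−68.2)/10) = 9.4·10^(4.9/10) = 29.05 m.

29.0 m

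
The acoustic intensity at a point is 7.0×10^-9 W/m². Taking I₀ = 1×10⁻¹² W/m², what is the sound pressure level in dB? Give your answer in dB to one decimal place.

38.5 dB

Dividing by I₀ shifts the exponent by 12: I/I₀ = 7.0×10^3.
L = 10·(0.8451 + 3) = 38.45 dB.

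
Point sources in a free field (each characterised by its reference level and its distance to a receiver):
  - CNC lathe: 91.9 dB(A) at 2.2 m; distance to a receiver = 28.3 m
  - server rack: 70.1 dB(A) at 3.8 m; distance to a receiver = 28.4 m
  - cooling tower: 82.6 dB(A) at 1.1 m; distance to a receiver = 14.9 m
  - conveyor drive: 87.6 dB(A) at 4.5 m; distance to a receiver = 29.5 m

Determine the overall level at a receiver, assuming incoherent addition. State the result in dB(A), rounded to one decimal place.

Propagate each source to the receiver with L = L_ref − 20·log₁₀(r/r_ref), then add intensities.
CNC lathe: 91.9 − 20·log₁₀(28.3/2.2) = 91.9 − 22.19 = 69.71 dB(A).
server rack: 70.1 − 20·log₁₀(28.4/3.8) = 70.1 − 17.47 = 52.63 dB(A).
cooling tower: 82.6 − 20·log₁₀(14.9/1.1) = 82.6 − 22.64 = 59.96 dB(A).
conveyor drive: 87.6 − 20·log₁₀(29.5/4.5) = 87.6 − 16.33 = 71.27 dB(A).
Σ 10^(L/10) = 2.392e+07 → L_total = 10·log₁₀(2.392e+07) = 73.79 dB(A).

73.8 dB(A)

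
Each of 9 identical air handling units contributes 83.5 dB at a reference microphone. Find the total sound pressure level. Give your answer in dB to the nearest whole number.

N identical incoherent sources raise the level by 10·log₁₀ N.
L_total = 83.5 + 10·log₁₀(9) = 83.5 + 9.542 = 93.04 dB.

93 dB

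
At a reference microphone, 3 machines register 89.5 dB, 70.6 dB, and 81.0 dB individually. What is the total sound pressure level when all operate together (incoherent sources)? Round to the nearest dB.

90 dB

For uncorrelated sources the intensities add, so convert each level to linear form, sum, and take 10·log₁₀ of the total.
Σ 10^(L/10) = 10^(89.5/10) + 10^(70.6/10) + 10^(81.0/10) = 1.029e+09.
L_total = 10·log₁₀(1.029e+09) = 90.12 dB.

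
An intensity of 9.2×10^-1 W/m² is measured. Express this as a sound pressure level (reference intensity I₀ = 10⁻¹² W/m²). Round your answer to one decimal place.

L = 10·log₁₀(I/I₀) = 10·log₁₀(9.2×10^-1/10⁻¹²) = 10·log₁₀(9.2×10^11).
L = 10·(0.9638 + 11) = 119.64 dB.

119.6 dB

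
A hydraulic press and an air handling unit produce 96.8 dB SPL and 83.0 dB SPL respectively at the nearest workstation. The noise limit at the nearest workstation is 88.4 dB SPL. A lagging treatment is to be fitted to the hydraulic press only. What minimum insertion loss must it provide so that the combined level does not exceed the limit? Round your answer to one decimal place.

Fixed contribution from the other source: Σ 10^(L/10) = 10^(83.0/10) = 1.995e+08 (83.00 dB SPL).
To meet 88.4 dB SPL overall, the treated hydraulic press may contribute at most 10^(88.4/10) − 1.995e+08 = 4.923e+08, i.e. 86.92 dB SPL.
So the hydraulic press must be reduced from 96.8 to 86.92 dB SPL: IL = 9.88 dB.

9.9 dB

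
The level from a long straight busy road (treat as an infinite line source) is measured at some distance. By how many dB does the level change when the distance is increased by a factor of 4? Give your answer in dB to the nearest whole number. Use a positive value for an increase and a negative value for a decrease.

-6 dB

With cylindrical spreading the level changes by −10·log₁₀(r₂/r₁).
ΔL = −10·log₁₀(4) = -6.02 dB.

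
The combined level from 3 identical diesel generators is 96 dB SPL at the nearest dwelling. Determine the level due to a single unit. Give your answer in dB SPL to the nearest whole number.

3 equal contributions raise the level by 10·log₁₀ 3 = 4.771 dB, so each unit alone gives 96 − 4.771.

91 dB SPL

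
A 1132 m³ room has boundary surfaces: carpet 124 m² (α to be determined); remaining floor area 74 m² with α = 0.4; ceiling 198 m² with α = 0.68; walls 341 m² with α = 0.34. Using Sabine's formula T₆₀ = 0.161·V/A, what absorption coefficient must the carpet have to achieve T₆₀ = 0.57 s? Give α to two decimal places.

0.32

A = 0.161·V/T₆₀ = 0.161·1132/0.57 = 319.74 m² sabins.
Absorption from the other surfaces = 74·0.4 + 198·0.68 + 341·0.34 = 280.18 m², so the carpet must supply 39.56 m² over 124 m².
α = 39.56/124 = 0.319.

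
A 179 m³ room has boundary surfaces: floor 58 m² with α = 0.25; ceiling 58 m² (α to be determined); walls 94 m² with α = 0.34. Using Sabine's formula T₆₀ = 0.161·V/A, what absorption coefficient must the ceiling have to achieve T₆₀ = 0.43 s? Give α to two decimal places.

0.35

Required total absorption A = 0.161·179/0.43 = 67.02 m².
Absorption from the other surfaces = 58·0.25 + 94·0.34 = 46.46 m², so the ceiling must supply 20.56 m² over 58 m².
α = 20.56/58 = 0.354.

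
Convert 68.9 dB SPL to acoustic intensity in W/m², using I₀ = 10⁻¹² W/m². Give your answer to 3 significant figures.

7.76e-06 W/m²

I/I₀ = 10^(68.9/10) = 7.762e+06, so I = 7.762e+06 × 10⁻¹² W/m².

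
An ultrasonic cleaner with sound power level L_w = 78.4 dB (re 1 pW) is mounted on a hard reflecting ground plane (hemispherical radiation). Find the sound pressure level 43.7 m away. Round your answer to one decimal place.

37.6 dB

The power spreads over a hemisphere of area 2π·r², so L_p = L_w − 10·log₁₀(2π·r²).
2π·r² = 1.2e+04 m², 10·log₁₀ of that is 40.791 dB.
L_p = 78.4 − 40.791 = 37.61 dB.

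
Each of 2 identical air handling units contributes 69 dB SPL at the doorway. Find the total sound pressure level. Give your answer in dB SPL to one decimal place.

72.0 dB SPL

L_total = L₁ + 10·log₁₀ N for N identical incoherent sources.
L_total = 69 + 10·log₁₀(2) = 69 + 3.010 = 72.01 dB SPL.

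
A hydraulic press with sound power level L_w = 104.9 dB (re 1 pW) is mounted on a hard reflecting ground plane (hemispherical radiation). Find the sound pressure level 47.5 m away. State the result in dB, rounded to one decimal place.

Free-field hemispherical radiation: L_p = L_w − 10·log₁₀(2π·r²), r = 47.5 m.
2π·r² = 1.418e+04 m², 10·log₁₀ of that is 41.516 dB.
L_p = 104.9 − 41.516 = 63.38 dB.

63.4 dB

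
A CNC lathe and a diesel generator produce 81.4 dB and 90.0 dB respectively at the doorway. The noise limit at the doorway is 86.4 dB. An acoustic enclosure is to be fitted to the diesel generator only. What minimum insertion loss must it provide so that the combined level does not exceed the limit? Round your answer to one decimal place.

Everything except the diesel generator sums to 10^(81.4/10) = 1.380e+08 in linear terms, 81.40 dB.
To meet 86.4 dB overall, the treated diesel generator may contribute at most 10^(86.4/10) − 1.380e+08 = 2.985e+08, i.e. 84.75 dB.
So the diesel generator must be reduced from 90.0 to 84.75 dB: IL = 5.25 dB.

5.3 dB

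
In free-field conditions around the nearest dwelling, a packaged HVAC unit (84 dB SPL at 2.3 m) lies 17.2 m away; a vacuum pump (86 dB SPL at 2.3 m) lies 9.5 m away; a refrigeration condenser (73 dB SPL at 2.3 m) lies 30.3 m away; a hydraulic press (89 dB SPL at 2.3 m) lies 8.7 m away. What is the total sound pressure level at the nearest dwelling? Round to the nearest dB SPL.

79 dB SPL

Apply inverse-square spreading to bring every level to the receiver, then sum 10^(L/10).
packaged HVAC unit: 84 − 20·log₁₀(17.2/2.3) = 84 − 17.48 = 66.52 dB SPL.
vacuum pump: 86 − 20·log₁₀(9.5/2.3) = 86 − 12.32 = 73.68 dB SPL.
refrigeration condenser: 73 − 20·log₁₀(30.3/2.3) = 73 − 22.39 = 50.61 dB SPL.
hydraulic press: 89 − 20·log₁₀(8.7/2.3) = 89 − 11.56 = 77.44 dB SPL.
Σ 10^(L/10) = 8.346e+07 → L_total = 10·log₁₀(8.346e+07) = 79.21 dB SPL.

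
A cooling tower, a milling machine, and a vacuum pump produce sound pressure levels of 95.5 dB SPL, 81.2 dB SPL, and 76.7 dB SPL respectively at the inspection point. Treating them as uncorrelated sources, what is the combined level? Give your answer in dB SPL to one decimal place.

For uncorrelated sources the intensities add, so convert each level to linear form, sum, and take 10·log₁₀ of the total.
Σ 10^(L/10) = 10^(95.5/10) + 10^(81.2/10) + 10^(76.7/10) = 3.727e+09.
L_total = 10·log₁₀(3.727e+09) = 95.71 dB SPL.

95.7 dB SPL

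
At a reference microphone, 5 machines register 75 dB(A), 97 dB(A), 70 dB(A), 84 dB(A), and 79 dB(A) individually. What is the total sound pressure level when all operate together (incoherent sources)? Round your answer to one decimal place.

Incoherent sources combine by intensity addition: L_total = 10·log₁₀(Σ 10^(L_i/10)).
Σ 10^(L/10) = 10^(75/10) + 10^(97/10) + 10^(70/10) + 10^(84/10) + 10^(79/10) = 5.384e+09.
L_total = 10·log₁₀(5.384e+09) = 97.31 dB(A).

97.3 dB(A)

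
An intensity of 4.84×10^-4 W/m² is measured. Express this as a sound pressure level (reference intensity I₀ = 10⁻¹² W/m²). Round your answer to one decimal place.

I/I₀ = 4.84×10^-4/10⁻¹² = 4.84×10^8, and L = 10·log₁₀(I/I₀).
L = 10·(0.6848 + 8) = 86.85 dB.

86.8 dB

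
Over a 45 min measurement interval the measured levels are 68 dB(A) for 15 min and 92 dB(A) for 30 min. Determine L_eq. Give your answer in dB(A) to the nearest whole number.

Weight each interval's intensity by its duration and average over T = 45 min:
Σ tᵢ·10^(Lᵢ/10) = 15·10^(68/10) + 30·10^(92/10) = 4.764e+10.
L_eq = 10·log₁₀(4.764e+10/45) = 90.25 dB(A).

90 dB(A)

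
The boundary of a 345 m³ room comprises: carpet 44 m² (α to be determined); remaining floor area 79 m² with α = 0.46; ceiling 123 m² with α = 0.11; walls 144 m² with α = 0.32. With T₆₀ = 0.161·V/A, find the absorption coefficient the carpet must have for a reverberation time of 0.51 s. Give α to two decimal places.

0.29

A = 0.161·V/T₆₀ = 0.161·345/0.51 = 108.91 m² sabins.
Absorption from the other surfaces = 79·0.46 + 123·0.11 + 144·0.32 = 95.95 m², so the carpet must supply 12.96 m² over 44 m².
α = 12.96/44 = 0.295.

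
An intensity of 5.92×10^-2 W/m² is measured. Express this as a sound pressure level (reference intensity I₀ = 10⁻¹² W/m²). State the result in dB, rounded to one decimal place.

107.7 dB

I/I₀ = 5.92×10^-2/10⁻¹² = 5.92×10^10, and L = 10·log₁₀(I/I₀).
L = 10·(0.7723 + 10) = 107.72 dB.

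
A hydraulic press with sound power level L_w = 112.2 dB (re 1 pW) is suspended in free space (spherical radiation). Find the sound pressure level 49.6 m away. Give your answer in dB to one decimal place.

Free-field spherical radiation: L_p = L_w − 10·log₁₀(4π·r²), r = 49.6 m.
4π·r² = 3.092e+04 m², 10·log₁₀ of that is 44.902 dB.
L_p = 112.2 − 44.902 = 67.30 dB.

67.3 dB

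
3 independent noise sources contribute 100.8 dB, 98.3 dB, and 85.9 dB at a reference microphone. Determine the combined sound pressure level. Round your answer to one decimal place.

102.8 dB

Incoherent sources combine by intensity addition: L_total = 10·log₁₀(Σ 10^(L_i/10)).
Σ 10^(L/10) = 10^(100.8/10) + 10^(98.3/10) + 10^(85.9/10) = 1.917e+10.
L_total = 10·log₁₀(1.917e+10) = 102.83 dB.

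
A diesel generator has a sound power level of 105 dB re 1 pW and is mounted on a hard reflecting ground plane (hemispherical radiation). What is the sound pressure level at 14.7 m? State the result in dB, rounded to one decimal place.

The power spreads over a hemisphere of area 2π·r², so L_p = L_w − 10·log₁₀(2π·r²).
2π·r² = 1358 m², 10·log₁₀ of that is 31.328 dB.
L_p = 105 − 31.328 = 73.67 dB.

73.7 dB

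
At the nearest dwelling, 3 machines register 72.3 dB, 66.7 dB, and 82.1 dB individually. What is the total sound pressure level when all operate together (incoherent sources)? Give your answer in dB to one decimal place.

For uncorrelated sources the intensities add, so convert each level to linear form, sum, and take 10·log₁₀ of the total.
Σ 10^(L/10) = 10^(72.3/10) + 10^(66.7/10) + 10^(82.1/10) = 1.838e+08.
L_total = 10·log₁₀(1.838e+08) = 82.64 dB.

82.6 dB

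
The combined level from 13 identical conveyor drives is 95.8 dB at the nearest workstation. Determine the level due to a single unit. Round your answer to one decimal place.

For N identical incoherent sources L_total = L₁ + 10·log₁₀ N, so L₁ = 95.8 − 10·log₁₀(13) = 95.8 − 11.139.

84.7 dB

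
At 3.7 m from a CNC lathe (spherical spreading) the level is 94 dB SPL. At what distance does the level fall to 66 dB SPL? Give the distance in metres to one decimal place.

92.9 m

For a point source L₁ − L₂ = 20·log₁₀(r₂/r₁), so r₂ = r₁·10^((L₁−L₂)/20).
r₂ = 3.7·10^((94−66)/20) = 3.7·10^(28.0/20) = 92.94 m.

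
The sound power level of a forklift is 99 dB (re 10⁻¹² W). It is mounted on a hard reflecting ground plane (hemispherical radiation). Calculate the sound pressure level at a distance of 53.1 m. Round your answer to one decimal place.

The power spreads over a hemisphere of area 2π·r², so L_p = L_w − 10·log₁₀(2π·r²).
2π·r² = 1.772e+04 m², 10·log₁₀ of that is 42.484 dB.
L_p = 99 − 42.484 = 56.52 dB.

56.5 dB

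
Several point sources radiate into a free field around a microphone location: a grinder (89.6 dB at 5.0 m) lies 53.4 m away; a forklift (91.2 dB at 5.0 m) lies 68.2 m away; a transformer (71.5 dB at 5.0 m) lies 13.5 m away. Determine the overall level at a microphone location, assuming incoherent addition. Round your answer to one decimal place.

First find each source's level at the receiver (point-source: −20·log₁₀(r/r_ref)), then combine on an intensity basis.
grinder: 89.6 − 20·log₁₀(53.4/5.0) = 89.6 − 20.57 = 69.03 dB.
forklift: 91.2 − 20·log₁₀(68.2/5.0) = 91.2 − 22.70 = 68.50 dB.
transformer: 71.5 − 20·log₁₀(13.5/5.0) = 71.5 − 8.63 = 62.87 dB.
Σ 10^(L/10) = 1.702e+07 → L_total = 10·log₁₀(1.702e+07) = 72.31 dB.

72.3 dB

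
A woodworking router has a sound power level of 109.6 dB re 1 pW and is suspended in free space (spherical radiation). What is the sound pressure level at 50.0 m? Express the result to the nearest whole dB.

Free-field spherical radiation: L_p = L_w − 10·log₁₀(4π·r²), r = 50.0 m.
4π·r² = 3.142e+04 m², 10·log₁₀ of that is 44.971 dB.
L_p = 109.6 − 44.971 = 64.63 dB.

65 dB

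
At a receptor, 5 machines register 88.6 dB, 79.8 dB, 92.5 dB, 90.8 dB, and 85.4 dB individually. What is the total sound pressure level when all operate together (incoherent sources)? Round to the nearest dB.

For uncorrelated sources the intensities add, so convert each level to linear form, sum, and take 10·log₁₀ of the total.
Σ 10^(L/10) = 10^(88.6/10) + 10^(79.8/10) + 10^(92.5/10) + 10^(90.8/10) + 10^(85.4/10) = 4.147e+09.
L_total = 10·log₁₀(4.147e+09) = 96.18 dB.

96 dB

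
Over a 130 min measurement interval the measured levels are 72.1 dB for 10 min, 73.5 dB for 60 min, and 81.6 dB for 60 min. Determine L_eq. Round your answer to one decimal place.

78.9 dB

The energy average is taken in the linear domain: L_eq = 10·log₁₀[(Σ tᵢ·10^(Lᵢ/10))/T], T = 130 min.
Σ tᵢ·10^(Lᵢ/10) = 10·10^(72.1/10) + 60·10^(73.5/10) + 60·10^(81.6/10) = 1.018e+10.
L_eq = 10·log₁₀(1.018e+10/130) = 78.94 dB.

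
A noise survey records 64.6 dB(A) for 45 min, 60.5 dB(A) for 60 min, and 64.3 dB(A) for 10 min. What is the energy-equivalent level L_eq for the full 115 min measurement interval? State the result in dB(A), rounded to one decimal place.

62.9 dB(A)

The energy average is taken in the linear domain: L_eq = 10·log₁₀[(Σ tᵢ·10^(Lᵢ/10))/T], T = 115 min.
Σ tᵢ·10^(Lᵢ/10) = 45·10^(64.6/10) + 60·10^(60.5/10) + 10·10^(64.3/10) = 2.240e+08.
L_eq = 10·log₁₀(2.240e+08/115) = 62.90 dB(A).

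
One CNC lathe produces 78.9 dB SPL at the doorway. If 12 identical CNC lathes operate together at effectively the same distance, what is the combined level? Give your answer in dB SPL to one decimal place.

N identical incoherent sources raise the level by 10·log₁₀ N.
L_total = 78.9 + 10·log₁₀(12) = 78.9 + 10.792 = 89.69 dB SPL.

89.7 dB SPL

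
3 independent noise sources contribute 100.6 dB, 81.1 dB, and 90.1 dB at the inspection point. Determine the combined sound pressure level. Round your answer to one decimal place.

Incoherent sources combine by intensity addition: L_total = 10·log₁₀(Σ 10^(L_i/10)).
Σ 10^(L/10) = 10^(100.6/10) + 10^(81.1/10) + 10^(90.1/10) = 1.263e+10.
L_total = 10·log₁₀(1.263e+10) = 101.02 dB.

101.0 dB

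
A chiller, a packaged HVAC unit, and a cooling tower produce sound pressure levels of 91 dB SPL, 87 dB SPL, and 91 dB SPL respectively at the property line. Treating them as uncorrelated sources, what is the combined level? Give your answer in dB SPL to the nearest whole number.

95 dB SPL

For uncorrelated sources the intensities add, so convert each level to linear form, sum, and take 10·log₁₀ of the total.
Σ 10^(L/10) = 10^(91/10) + 10^(87/10) + 10^(91/10) = 3.019e+09.
L_total = 10·log₁₀(3.019e+09) = 94.80 dB SPL.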